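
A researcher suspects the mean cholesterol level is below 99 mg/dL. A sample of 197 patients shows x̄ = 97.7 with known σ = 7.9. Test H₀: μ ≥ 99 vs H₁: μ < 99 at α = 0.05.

z = -2.31. Critical value: -1.645. Reject H₀.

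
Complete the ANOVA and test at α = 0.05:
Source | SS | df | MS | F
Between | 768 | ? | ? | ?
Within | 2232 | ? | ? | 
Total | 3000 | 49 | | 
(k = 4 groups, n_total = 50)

df_between = 3, df_within = 46. MS_between = 256.0, MS_within = 48.52. F = 5.276, F_crit ≈ 2.807. Reject H₀.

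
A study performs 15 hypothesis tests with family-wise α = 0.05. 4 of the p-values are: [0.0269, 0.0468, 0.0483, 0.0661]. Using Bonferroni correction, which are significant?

Bonferroni α = 0.05/15 = 0.00333. None of the given p-values are significant.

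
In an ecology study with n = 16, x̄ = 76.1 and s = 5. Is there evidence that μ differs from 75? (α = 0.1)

t = (x̄ - μ₀)/(s/√n) = (76.1 - 75)/(5/√16) = 0.88. df = 15, critical t = ±1.753. Fail to reject H₀.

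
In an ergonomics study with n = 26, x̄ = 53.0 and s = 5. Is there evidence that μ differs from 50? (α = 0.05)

t = (x̄ - μ₀)/(s/√n) = (53.0 - 50)/(5/√26) = 3.059. df = 25, critical t = ±2.06. Reject H₀.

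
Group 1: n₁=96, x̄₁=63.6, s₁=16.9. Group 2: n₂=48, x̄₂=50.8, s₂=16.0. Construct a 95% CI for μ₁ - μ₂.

Difference = 12.8. SE = √(16.9²/96 + 16.0²/48) = 2.882. CI = (7.15, 18.45)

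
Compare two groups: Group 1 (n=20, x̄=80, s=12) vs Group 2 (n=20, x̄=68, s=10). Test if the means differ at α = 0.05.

Pooled sp = 11.05. t = 3.436, df = 38. Critical t = ±2.024. Reject H₀.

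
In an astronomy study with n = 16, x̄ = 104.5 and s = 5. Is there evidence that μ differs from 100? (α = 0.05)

t = (x̄ - μ₀)/(s/√n) = (104.5 - 100)/(5/√16) = 3.6. df = 15, critical t = ±2.131. Reject H₀.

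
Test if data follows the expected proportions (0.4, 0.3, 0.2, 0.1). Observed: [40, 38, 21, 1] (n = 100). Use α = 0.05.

Expected: [40.0, 30.0, 20.0, 10.0]. χ² = 10.283. df = 3, critical = 7.815. Reject H₀.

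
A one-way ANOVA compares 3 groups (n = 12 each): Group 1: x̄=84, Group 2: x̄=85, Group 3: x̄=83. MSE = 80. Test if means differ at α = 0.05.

Grand mean = 84.0. SS_between = 24.0, MS_between = 12.0. F = 0.15, F_crit ≈ 3.285. Fail to reject H₀.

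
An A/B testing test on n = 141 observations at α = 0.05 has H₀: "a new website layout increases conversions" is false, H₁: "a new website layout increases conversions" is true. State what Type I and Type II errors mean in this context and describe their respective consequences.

Type I (false positive): concluding that a new website layout increases conversions when it is not — rolling out a layout that doesn't actually help — wasted engineering effort. Type II (false negative): failing to conclude that a new website layout increases conversions when it is — discarding a layout that would have improved conversions — lost revenue. Which is costlier depends on domain priorities and is a judgement call rather than a statistical fact.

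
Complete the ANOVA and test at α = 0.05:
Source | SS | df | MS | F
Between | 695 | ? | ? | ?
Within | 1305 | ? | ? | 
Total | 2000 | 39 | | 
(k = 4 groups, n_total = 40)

df_between = 3, df_within = 36. MS_between = 231.67, MS_within = 36.25. F = 6.391, F_crit ≈ 2.866. Reject H₀.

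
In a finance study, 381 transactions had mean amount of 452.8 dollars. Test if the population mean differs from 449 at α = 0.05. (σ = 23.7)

z = (x̄ - μ₀)/(σ/√n) = (452.8 - 449)/(23.7/√381) = 3.13. Critical value: ±1.96. Since |3.13| > 1.96, Reject H₀.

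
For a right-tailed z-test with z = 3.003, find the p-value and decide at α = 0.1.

p = P(Z > 3.003) = 1 - Φ(3.003) ≈ 0.0013. Since p < 0.1, reject H₀ (significant) at α = 0.1.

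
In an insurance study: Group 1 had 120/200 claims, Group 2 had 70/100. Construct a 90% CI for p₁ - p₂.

p̂₁ = 0.6, p̂₂ = 0.7. Difference = -0.1. CI = (-0.194, -0.006)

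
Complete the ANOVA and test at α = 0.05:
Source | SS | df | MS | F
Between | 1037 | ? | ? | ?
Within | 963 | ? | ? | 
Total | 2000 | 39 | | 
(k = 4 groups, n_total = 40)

df_between = 3, df_within = 36. MS_between = 345.67, MS_within = 26.75. F = 12.922, F_crit ≈ 2.866. Reject H₀.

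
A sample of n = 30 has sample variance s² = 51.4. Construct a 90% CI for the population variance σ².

df = 29. χ²_{0.05} = 42.557, χ²_{0.95} = 17.708. CI for σ² = ((n-1)s²/χ²_{α/2}, (n-1)s²/χ²_{1-α/2}) = (29·51.4/42.557, 29·51.4/17.708) = (35.03, 84.18)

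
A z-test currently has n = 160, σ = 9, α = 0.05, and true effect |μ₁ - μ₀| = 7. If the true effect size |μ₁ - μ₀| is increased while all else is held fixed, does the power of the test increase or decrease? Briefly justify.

Power increases: a larger true effect increases the non-centrality λ = |μ₁ - μ₀|/(σ/√n).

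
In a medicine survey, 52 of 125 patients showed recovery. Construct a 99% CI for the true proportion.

p̂ = 0.416. CI = p̂ ± z*√(p̂(1-p̂)/n) = (0.302, 0.53)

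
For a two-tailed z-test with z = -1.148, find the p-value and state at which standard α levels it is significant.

p = 2·P(Z > |-1.148|) = 2·(1 - Φ(1.148)) ≈ 0.251. Not significant at any standard level.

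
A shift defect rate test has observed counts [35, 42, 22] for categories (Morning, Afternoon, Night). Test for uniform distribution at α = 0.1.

Expected = 33 each. χ² = Σ(O-E)²/E = 6.242. df = 2, critical value = 4.605. Reject H₀.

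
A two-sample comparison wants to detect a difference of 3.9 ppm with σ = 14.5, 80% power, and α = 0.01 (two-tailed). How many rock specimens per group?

n per group = 2(z_α/2 + z_β)²σ²/d² = 2×(2.576 + 0.84)²×14.5²/3.9² = 322.6 → n = 323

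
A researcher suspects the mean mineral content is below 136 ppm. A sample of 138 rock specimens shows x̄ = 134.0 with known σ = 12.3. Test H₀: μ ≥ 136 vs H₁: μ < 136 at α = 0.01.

z = -1.91. Critical value: -2.33. Fail to reject H₀.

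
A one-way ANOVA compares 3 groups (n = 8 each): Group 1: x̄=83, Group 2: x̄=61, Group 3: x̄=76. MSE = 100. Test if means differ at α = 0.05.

Grand mean = 73.33. SS_between = 2021.33, MS_between = 1010.67. F = 10.107, F_crit ≈ 3.467. Reject H₀.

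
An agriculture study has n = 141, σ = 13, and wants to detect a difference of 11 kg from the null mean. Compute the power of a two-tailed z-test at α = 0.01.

SE = σ/√n = 13/√141 = 1.095. Non-centrality λ = d/SE = 11/1.095 = 10.048. Power ≈ Φ(λ - z_{α/2}) = Φ(10.048 - 2.576) = Φ(7.472) = 1.0.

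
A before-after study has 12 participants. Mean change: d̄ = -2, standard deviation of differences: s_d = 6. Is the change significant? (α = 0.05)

t = d̄/(s_d/√n) = -2/(6/√12) = -1.155. df = 11, critical t = ±2.201. Fail to reject H₀.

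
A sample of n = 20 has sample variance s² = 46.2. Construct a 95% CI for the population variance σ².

df = 19. χ²_{0.025} = 32.852, χ²_{0.975} = 8.907. CI for σ² = ((n-1)s²/χ²_{α/2}, (n-1)s²/χ²_{1-α/2}) = (19·46.2/32.852, 19·46.2/8.907) = (26.72, 98.55)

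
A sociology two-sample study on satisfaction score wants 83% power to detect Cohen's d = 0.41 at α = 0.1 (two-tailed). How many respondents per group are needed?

z_{α/2} = 1.645, z_β = Φ⁻¹(0.83) = 0.954. For small effect (d = 0.41): n per group = 2(z_{α/2} + z_β)²/d² = 2(1.645 + 0.954)²/0.41² = 80.4 → 81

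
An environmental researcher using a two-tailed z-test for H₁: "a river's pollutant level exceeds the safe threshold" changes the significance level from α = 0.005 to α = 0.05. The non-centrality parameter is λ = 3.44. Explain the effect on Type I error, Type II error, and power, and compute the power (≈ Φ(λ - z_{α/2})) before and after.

Increasing α from 0.005 to 0.05:
• Type I error rate increases (α is the Type I rate by definition).
• Critical value moves from z_{α/2} = 2.807 to 1.96, so power = Φ(λ - z_{α/2}) goes from Φ(3.44 - 2.807) = 0.737 to Φ(3.44 - 1.96) = 0.931.
• Type II error rate β = 1 - power therefore decreases (0.263 → 0.069).
Appropriate when false negatives are costly — here, allowing unsafe pollution to continue.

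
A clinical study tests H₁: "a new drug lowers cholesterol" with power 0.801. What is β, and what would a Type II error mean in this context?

β = 1 - power = 1 - 0.801 = 0.199. A Type II error is failing to reject H₀ when H₀ is false (false negative) — here, failing to conclude that a new drug lowers cholesterol when in fact it is true. Consequence: shelving an effective drug — patients miss out on a treatment that would have helped.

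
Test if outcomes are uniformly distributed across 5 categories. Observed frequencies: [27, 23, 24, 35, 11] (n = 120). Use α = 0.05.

Expected = 24 each. χ² = Σ(O-E)²/E = 12.5. df = 4, critical value = 9.488. Reject H₀.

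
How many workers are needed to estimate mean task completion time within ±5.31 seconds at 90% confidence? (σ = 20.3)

n = (z*σ/E)² = (1.645×20.3/5.31)² = 39.5 → n = 40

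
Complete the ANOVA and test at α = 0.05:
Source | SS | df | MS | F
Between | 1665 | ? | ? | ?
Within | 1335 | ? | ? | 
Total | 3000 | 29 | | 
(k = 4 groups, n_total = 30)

df_between = 3, df_within = 26. MS_between = 555.0, MS_within = 51.35. F = 10.809, F_crit ≈ 2.975. Reject H₀.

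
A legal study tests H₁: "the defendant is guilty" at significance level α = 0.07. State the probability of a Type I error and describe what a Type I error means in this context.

P(Type I error) = α = 0.07. A Type I error is rejecting H₀ when H₀ is actually true (false positive) — here, concluding that the defendant is guilty when in fact this is not the case. Consequence: convicting an innocent person.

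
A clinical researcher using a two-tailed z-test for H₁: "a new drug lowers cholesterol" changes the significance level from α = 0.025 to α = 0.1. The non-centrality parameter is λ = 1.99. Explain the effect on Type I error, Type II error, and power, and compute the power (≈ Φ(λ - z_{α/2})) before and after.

Increasing α from 0.025 to 0.1:
• Type I error rate increases (α is the Type I rate by definition).
• Critical value moves from z_{α/2} = 2.241 to 1.645, so power = Φ(λ - z_{α/2}) goes from Φ(1.99 - 2.241) = 0.401 to Φ(1.99 - 1.645) = 0.635.
• Type II error rate β = 1 - power therefore decreases (0.599 → 0.365).
Appropriate when false negatives are costly — here, shelving an effective drug — patients miss out on a treatment that would have helped.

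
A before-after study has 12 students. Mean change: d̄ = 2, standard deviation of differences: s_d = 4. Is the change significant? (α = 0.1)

t = d̄/(s_d/√n) = 2/(4/√12) = 1.732. df = 11, critical t = ±1.796. Fail to reject H₀.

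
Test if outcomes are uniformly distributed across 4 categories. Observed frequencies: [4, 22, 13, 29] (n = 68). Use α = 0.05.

Expected = 17 each. χ² = Σ(O-E)²/E = 20.824. df = 3, critical value = 7.815. Reject H₀.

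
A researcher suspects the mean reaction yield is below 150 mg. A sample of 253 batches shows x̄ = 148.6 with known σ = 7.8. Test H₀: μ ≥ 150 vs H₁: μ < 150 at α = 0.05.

z = -2.855. Critical value: -1.645. Reject H₀.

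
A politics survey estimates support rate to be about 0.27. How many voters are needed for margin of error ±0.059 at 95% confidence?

n = z²p(1-p)/E² = 1.96²×0.27×0.73/0.059² = 217.5 → n = 218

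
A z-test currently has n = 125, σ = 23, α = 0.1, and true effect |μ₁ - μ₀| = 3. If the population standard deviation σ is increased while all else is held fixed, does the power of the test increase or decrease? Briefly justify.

Power decreases: a larger σ inflates the standard error σ/√n, pulling the sampling distribution under H₁ back toward the critical value.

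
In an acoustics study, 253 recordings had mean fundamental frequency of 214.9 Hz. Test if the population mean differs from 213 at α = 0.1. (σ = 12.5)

z = (x̄ - μ₀)/(σ/√n) = (214.9 - 213)/(12.5/√253) = 2.418. Critical value: ±1.645. Since |2.418| > 1.645, Reject H₀.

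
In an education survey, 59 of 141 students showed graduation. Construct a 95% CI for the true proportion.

p̂ = 0.418. CI = p̂ ± z*√(p̂(1-p̂)/n) = (0.337, 0.5)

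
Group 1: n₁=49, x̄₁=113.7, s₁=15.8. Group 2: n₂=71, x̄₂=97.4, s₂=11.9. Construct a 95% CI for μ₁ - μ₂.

Difference = 16.3. SE = √(15.8²/49 + 11.9²/71) = 2.663. CI = (11.08, 21.52)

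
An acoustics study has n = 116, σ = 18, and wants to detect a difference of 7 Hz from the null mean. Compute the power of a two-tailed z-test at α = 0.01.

SE = σ/√n = 18/√116 = 1.671. Non-centrality λ = d/SE = 7/1.671 = 4.188. Power ≈ Φ(λ - z_{α/2}) = Φ(4.188 - 2.576) = Φ(1.612) = 0.947.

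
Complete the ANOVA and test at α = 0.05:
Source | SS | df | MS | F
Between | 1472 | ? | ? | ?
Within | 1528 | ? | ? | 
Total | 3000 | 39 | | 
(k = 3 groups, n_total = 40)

df_between = 2, df_within = 37. MS_between = 736.0, MS_within = 41.3. F = 17.822, F_crit ≈ 3.252. Reject H₀.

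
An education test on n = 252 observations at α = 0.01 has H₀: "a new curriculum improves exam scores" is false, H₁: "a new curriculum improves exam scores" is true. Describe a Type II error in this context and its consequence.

Type II error: failing to reject H₀ when it is false — concluding that a new curriculum improves exam scores is not supported when in fact it is. Consequence: keeping the old curriculum when the new one would have helped students.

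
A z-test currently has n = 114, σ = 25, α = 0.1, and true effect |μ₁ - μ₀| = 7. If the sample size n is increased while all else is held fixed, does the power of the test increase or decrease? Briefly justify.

Power increases: a larger n shrinks the standard error σ/√n, moving the sampling distribution under H₁ further from the critical value.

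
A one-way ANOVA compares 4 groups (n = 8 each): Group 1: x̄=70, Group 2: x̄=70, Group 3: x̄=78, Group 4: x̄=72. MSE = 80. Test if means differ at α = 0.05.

Grand mean = 72.5. SS_between = 344.0, MS_between = 114.67. F = 1.433, F_crit ≈ 2.947. Fail to reject H₀.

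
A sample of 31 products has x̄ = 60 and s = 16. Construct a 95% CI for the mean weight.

CI = x̄ ± t*(s/√n) = 60 ± 2.042(16/√31) = (54.13, 65.87)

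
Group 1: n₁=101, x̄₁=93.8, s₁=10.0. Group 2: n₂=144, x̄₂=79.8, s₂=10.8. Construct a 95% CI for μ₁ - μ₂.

Difference = 14.0. SE = √(10.0²/101 + 10.8²/144) = 1.342. CI = (11.37, 16.63)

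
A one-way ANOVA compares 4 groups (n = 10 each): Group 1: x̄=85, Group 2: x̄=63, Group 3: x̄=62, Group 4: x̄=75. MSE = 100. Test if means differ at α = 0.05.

Grand mean = 71.25. SS_between = 3567.5, MS_between = 1189.17. F = 11.892, F_crit ≈ 2.866. Reject H₀.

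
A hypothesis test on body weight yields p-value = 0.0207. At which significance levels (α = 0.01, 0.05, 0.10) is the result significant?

p = 0.0207. Significant at: α = 0.05, 0.1.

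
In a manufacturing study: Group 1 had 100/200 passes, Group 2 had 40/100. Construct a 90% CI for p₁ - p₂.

p̂₁ = 0.5, p̂₂ = 0.4. Difference = 0.1. CI = (0.001, 0.199)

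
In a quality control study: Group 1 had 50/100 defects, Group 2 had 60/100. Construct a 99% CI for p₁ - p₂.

p̂₁ = 0.5, p̂₂ = 0.6. Difference = -0.1. CI = (-0.28, 0.08)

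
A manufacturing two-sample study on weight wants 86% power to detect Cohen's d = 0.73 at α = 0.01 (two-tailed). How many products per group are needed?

z_{α/2} = 2.576, z_β = Φ⁻¹(0.86) = 1.08. For medium effect (d = 0.73): n per group = 2(z_{α/2} + z_β)²/d² = 2(2.576 + 1.08)²/0.73² = 50.2 → 51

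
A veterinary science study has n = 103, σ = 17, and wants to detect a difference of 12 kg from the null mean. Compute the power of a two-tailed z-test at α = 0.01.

SE = σ/√n = 17/√103 = 1.675. Non-centrality λ = d/SE = 12/1.675 = 7.164. Power ≈ Φ(λ - z_{α/2}) = Φ(7.164 - 2.576) = Φ(4.588) = 1.0.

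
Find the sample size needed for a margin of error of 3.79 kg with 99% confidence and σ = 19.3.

n = (z*σ/E)² = (2.576×19.3/3.79)² = 172.1 → n = 173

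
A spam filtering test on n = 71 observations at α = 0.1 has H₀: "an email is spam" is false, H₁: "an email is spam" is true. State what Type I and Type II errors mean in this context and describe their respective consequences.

Type I (false positive): concluding that an email is spam when it is not — a legitimate email is sent to the spam folder and the user misses it. Type II (false negative): failing to conclude that an email is spam when it is — a spam email lands in the inbox. Which is costlier depends on domain priorities and is a judgement call rather than a statistical fact.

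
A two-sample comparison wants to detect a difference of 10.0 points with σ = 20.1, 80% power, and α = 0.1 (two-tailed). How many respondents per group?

n per group = 2(z_α/2 + z_β)²σ²/d² = 2×(1.645 + 0.84)²×20.1²/10.0² = 49.9 → n = 50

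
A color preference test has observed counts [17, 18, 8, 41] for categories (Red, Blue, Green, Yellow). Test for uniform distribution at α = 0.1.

Expected = 21 each. χ² = Σ(O-E)²/E = 28.286. df = 3, critical value = 6.251. Reject H₀.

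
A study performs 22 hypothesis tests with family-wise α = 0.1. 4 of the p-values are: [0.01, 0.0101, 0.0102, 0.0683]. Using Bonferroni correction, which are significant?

Bonferroni α = 0.1/22 = 0.00455. None of the given p-values are significant.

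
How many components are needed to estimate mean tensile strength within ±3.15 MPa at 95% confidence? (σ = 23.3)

n = (z*σ/E)² = (1.96×23.3/3.15)² = 210.2 → n = 211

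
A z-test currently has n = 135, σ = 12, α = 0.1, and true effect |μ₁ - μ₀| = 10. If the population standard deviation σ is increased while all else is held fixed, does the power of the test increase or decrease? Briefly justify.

Power decreases: a larger σ inflates the standard error σ/√n, pulling the sampling distribution under H₁ back toward the critical value.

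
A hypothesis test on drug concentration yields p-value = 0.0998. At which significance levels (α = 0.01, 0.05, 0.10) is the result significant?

p = 0.0998. Significant at: α = 0.1.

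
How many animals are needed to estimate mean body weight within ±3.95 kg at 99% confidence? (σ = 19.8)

n = (z*σ/E)² = (2.576×19.8/3.95)² = 166.7 → n = 167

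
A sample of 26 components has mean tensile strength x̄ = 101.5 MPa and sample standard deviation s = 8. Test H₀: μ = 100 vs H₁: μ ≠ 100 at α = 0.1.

t = (x̄ - μ₀)/(s/√n) = (101.5 - 100)/(8/√26) = 0.956. df = 25, critical t = ±1.708. Fail to reject H₀.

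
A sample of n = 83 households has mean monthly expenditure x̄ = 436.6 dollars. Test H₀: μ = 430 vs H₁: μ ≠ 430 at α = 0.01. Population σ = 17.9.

z = (x̄ - μ₀)/(σ/√n) = (436.6 - 430)/(17.9/√83) = 3.359. Critical value: ±2.576. Since |3.359| > 2.576, Reject H₀.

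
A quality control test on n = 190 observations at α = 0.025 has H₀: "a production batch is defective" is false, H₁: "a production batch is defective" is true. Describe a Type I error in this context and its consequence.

Type I error: rejecting H₀ when it is true — concluding that a production batch is defective when in fact it is not. Consequence: scrapping a good batch — wasted material and cost for no reason.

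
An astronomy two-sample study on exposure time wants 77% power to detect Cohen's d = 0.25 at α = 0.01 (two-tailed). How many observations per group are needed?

z_{α/2} = 2.576, z_β = Φ⁻¹(0.77) = 0.739. For small effect (d = 0.25): n per group = 2(z_{α/2} + z_β)²/d² = 2(2.576 + 0.739)²/0.25² = 351.7 → 352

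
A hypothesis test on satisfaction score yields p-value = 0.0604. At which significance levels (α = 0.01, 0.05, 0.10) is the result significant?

p = 0.0604. Significant at: α = 0.1.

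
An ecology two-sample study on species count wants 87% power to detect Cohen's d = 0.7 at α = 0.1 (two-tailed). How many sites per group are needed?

z_{α/2} = 1.645, z_β = Φ⁻¹(0.87) = 1.126. For medium effect (d = 0.7): n per group = 2(z_{α/2} + z_β)²/d² = 2(1.645 + 1.126)²/0.7² = 31.3 → 32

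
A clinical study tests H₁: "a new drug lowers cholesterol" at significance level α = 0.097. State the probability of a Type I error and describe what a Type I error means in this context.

P(Type I error) = α = 0.097. A Type I error is rejecting H₀ when H₀ is actually true (false positive) — here, concluding that a new drug lowers cholesterol when in fact this is not the case. Consequence: approving an ineffective drug — patients take a useless medication and may skip effective alternatives.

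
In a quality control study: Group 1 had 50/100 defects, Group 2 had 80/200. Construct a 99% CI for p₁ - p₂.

p̂₁ = 0.5, p̂₂ = 0.4. Difference = 0.1. CI = (-0.057, 0.257)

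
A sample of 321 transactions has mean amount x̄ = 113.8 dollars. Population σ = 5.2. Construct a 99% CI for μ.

CI = x̄ ± z*(σ/√n) = 113.8 ± 2.576(5.2/√321) = 113.8 ± 0.75 = (113.05, 114.55)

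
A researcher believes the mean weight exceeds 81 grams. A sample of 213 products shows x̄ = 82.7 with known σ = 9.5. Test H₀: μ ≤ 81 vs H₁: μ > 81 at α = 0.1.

z = 2.612. Critical value: 1.28. Reject H₀.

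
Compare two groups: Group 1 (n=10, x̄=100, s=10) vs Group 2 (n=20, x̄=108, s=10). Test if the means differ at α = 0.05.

Pooled sp = 10.0. t = -2.066, df = 28. Critical t = ±2.048. Reject H₀.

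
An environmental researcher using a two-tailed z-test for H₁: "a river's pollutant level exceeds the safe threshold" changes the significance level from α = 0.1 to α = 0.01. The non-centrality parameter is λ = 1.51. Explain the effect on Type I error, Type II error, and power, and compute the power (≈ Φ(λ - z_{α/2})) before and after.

Decreasing α from 0.1 to 0.01:
• Type I error rate decreases (α is the Type I rate by definition).
• Critical value moves from z_{α/2} = 1.645 to 2.576, so power = Φ(λ - z_{α/2}) goes from Φ(1.51 - 1.645) = 0.446 to Φ(1.51 - 2.576) = 0.143.
• Type II error rate β = 1 - power therefore increases (0.554 → 0.857).
Appropriate when false positives are costly — here, shutting down a compliant factory unnecessarily.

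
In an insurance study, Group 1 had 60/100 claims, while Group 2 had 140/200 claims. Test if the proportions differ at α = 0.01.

p̂₁ = 0.6, p̂₂ = 0.7, pooled p̂ = 0.667. z = -1.732. Critical: ±2.576. Fail to reject H₀.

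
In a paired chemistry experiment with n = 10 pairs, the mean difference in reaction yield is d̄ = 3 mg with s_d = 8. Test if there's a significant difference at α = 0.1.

t = d̄/(s_d/√n) = 3/(8/√10) = 1.186. df = 9, critical t = ±1.833. Fail to reject H₀.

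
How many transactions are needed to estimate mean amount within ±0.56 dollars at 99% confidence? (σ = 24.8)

n = (z*σ/E)² = (2.576×24.8/0.56)² = 13014.2 → n = 13015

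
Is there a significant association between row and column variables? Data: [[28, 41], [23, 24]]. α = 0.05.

χ² = 0.792. df = 1, critical = 3.841. Fail to reject H₀. No evidence of dependence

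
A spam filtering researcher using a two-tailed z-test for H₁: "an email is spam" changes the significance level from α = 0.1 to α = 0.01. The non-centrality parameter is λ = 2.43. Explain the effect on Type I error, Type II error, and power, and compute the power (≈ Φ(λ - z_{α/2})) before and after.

Decreasing α from 0.1 to 0.01:
• Type I error rate decreases (α is the Type I rate by definition).
• Critical value moves from z_{α/2} = 1.645 to 2.576, so power = Φ(λ - z_{α/2}) goes from Φ(2.43 - 1.645) = 0.784 to Φ(2.43 - 2.576) = 0.442.
• Type II error rate β = 1 - power therefore increases (0.216 → 0.558).
Appropriate when false positives are costly — here, a legitimate email is sent to the spam folder and the user misses it.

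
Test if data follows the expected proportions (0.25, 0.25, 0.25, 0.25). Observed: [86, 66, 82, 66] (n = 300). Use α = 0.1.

Expected: [75.0, 75.0, 75.0, 75.0]. χ² = 4.427. df = 3, critical = 6.251. Fail to reject H₀.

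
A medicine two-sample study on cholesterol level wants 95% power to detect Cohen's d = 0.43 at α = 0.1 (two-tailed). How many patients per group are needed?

z_{α/2} = 1.645, z_β = Φ⁻¹(0.95) = 1.645. For small effect (d = 0.43): n per group = 2(z_{α/2} + z_β)²/d² = 2(1.645 + 1.645)²/0.43² = 117.1 → 118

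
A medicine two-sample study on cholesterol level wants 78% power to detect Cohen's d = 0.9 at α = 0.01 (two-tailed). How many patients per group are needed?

z_{α/2} = 2.576, z_β = Φ⁻¹(0.78) = 0.772. For large effect (d = 0.9): n per group = 2(z_{α/2} + z_β)²/d² = 2(2.576 + 0.772)²/0.9² = 27.7 → 28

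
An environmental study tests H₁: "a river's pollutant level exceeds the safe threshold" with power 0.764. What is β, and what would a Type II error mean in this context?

β = 1 - power = 1 - 0.764 = 0.236. A Type II error is failing to reject H₀ when H₀ is false (false negative) — here, failing to conclude that a river's pollutant level exceeds the safe threshold when in fact it is true. Consequence: allowing unsafe pollution to continue.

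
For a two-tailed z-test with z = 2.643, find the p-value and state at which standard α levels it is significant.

p = 2·P(Z > |2.643|) = 2·(1 - Φ(2.643)) ≈ 0.0082. Significant at α = 0.1; Significant at α = 0.05; Significant at α = 0.01.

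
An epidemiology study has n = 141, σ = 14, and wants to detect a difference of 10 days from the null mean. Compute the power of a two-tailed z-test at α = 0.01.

SE = σ/√n = 14/√141 = 1.179. Non-centrality λ = d/SE = 10/1.179 = 8.482. Power ≈ Φ(λ - z_{α/2}) = Φ(8.482 - 2.576) = Φ(5.906) = 1.0.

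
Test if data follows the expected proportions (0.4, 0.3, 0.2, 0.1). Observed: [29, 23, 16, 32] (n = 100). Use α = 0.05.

Expected: [40.0, 30.0, 20.0, 10.0]. χ² = 53.858. df = 3, critical = 7.815. Reject H₀.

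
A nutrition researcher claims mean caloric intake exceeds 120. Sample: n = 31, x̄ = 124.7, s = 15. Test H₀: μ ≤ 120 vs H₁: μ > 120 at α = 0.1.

t = (124.7 - 120)/(15/√31) = 1.745, df = 30. Critical t = 1.31. Reject H₀.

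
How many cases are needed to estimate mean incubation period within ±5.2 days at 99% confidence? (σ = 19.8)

n = (z*σ/E)² = (2.576×19.8/5.2)² = 96.2 → n = 97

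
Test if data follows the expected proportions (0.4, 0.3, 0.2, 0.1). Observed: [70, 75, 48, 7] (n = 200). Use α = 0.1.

Expected: [80.0, 60.0, 40.0, 20.0]. χ² = 15.05. df = 3, critical = 6.251. Reject H₀.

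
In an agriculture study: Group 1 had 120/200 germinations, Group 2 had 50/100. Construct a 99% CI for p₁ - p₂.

p̂₁ = 0.6, p̂₂ = 0.5. Difference = 0.1. CI = (-0.057, 0.257)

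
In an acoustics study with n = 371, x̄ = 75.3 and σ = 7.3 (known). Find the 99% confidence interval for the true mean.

CI = x̄ ± z*(σ/√n) = 75.3 ± 2.576(7.3/√371) = 75.3 ± 0.98 = (74.32, 76.28)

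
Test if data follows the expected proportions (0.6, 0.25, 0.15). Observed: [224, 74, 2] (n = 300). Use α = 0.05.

Expected: [180.0, 75.0, 45.0]. χ² = 51.858. df = 2, critical = 5.991. Reject H₀.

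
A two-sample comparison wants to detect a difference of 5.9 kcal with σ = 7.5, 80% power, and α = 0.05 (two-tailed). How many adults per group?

n per group = 2(z_α/2 + z_β)²σ²/d² = 2×(1.96 + 0.84)²×7.5²/5.9² = 25.3 → n = 26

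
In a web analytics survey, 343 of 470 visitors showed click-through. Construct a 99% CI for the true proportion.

p̂ = 0.73. CI = p̂ ± z*√(p̂(1-p̂)/n) = (0.677, 0.783)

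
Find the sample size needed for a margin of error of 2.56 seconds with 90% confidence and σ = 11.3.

n = (z*σ/E)² = (1.645×11.3/2.56)² = 52.7 → n = 53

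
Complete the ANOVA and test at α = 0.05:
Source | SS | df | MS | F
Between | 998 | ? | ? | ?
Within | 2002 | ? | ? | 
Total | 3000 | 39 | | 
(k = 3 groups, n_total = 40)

df_between = 2, df_within = 37. MS_between = 499.0, MS_within = 54.11. F = 9.222, F_crit ≈ 3.252. Reject H₀.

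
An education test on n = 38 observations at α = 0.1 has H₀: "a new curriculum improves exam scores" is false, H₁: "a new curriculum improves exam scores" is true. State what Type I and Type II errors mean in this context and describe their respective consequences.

Type I (false positive): concluding that a new curriculum improves exam scores when it is not — adopting a curriculum that gives no real benefit — disruption for nothing. Type II (false negative): failing to conclude that a new curriculum improves exam scores when it is — keeping the old curriculum when the new one would have helped students. Which is costlier depends on domain priorities and is a judgement call rather than a statistical fact.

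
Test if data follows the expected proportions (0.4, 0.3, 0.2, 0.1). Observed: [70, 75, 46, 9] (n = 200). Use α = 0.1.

Expected: [80.0, 60.0, 40.0, 20.0]. χ² = 11.95. df = 3, critical = 6.251. Reject H₀.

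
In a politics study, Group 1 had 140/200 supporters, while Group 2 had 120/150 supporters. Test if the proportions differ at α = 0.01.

p̂₁ = 0.7, p̂₂ = 0.8, pooled p̂ = 0.743. z = -2.118. Critical: ±2.576. Fail to reject H₀.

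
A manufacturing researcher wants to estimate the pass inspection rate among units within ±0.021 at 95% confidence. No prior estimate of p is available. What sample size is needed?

Conservative approach: use p = 0.5 (maximizes p(1-p) = 0.25). n = z²(0.25)/E² = 1.96²×0.25/0.021² = 2177.8 → n = 2178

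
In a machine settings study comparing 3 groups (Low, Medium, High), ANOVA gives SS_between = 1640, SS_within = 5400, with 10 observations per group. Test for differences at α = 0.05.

df_between = 2, df_within = 27. F = MS_between/MS_within = 820.0/200.0 = 4.1. F_crit ≈ 3.354. Reject H₀. At least one mean differs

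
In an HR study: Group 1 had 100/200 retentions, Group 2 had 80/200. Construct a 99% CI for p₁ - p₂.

p̂₁ = 0.5, p̂₂ = 0.4. Difference = 0.1. CI = (-0.028, 0.228)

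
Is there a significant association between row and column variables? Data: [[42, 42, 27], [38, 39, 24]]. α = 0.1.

χ² = 0.016. df = 2, critical = 4.605. Fail to reject H₀. No evidence of dependence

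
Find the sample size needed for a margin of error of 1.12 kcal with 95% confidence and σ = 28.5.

n = (z*σ/E)² = (1.96×28.5/1.12)² = 2487.5 → n = 2488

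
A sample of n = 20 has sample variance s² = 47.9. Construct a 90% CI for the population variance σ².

df = 19. χ²_{0.05} = 30.144, χ²_{0.95} = 10.117. CI for σ² = ((n-1)s²/χ²_{α/2}, (n-1)s²/χ²_{1-α/2}) = (19·47.9/30.144, 19·47.9/10.117) = (30.19, 89.96)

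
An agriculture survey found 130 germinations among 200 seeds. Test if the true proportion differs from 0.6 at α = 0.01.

p̂ = 0.65, p₀ = 0.6. z = (p̂ - p₀)/√(p₀(1-p₀)/n) = 1.443. Critical: ±2.576. Fail to reject H₀.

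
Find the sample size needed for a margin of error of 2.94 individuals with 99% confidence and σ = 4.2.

n = (z*σ/E)² = (2.576×4.2/2.94)² = 13.5 → n = 14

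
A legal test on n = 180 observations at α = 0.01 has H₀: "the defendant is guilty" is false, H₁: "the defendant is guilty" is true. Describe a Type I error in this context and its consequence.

Type I error: rejecting H₀ when it is true — concluding that the defendant is guilty when in fact it is not. Consequence: convicting an innocent person.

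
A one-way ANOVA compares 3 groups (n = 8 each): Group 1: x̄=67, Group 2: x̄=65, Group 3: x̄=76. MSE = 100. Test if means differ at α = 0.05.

Grand mean = 69.33. SS_between = 549.33, MS_between = 274.67. F = 2.747, F_crit ≈ 3.467. Fail to reject H₀.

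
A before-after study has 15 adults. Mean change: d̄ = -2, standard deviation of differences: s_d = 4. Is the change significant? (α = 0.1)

t = d̄/(s_d/√n) = -2/(4/√15) = -1.936. df = 14, critical t = ±1.761. Reject H₀.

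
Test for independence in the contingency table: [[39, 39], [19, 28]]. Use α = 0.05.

χ² = 1.081. df = 1, critical = 3.841. Fail to reject H₀. No evidence of dependence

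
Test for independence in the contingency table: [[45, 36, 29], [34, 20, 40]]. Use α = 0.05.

χ² = 6.643. df = 2, critical = 5.991. Reject H₀. Variables are dependent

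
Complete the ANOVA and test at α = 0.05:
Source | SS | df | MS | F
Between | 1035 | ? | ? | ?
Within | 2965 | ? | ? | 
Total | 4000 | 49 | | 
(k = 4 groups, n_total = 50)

df_between = 3, df_within = 46. MS_between = 345.0, MS_within = 64.46. F = 5.352, F_crit ≈ 2.807. Reject H₀.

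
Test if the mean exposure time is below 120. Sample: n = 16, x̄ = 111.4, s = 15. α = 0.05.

t = (111.4 - 120)/(15/√16) = -2.293, df = 15. Critical t = -1.753. Reject H₀.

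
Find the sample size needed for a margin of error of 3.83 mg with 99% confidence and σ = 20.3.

n = (z*σ/E)² = (2.576×20.3/3.83)² = 186.4 → n = 187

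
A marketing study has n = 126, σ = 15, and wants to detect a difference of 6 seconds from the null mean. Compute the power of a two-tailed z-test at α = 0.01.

SE = σ/√n = 15/√126 = 1.336. Non-centrality λ = d/SE = 6/1.336 = 4.49. Power ≈ Φ(λ - z_{α/2}) = Φ(4.49 - 2.576) = Φ(1.914) = 0.972.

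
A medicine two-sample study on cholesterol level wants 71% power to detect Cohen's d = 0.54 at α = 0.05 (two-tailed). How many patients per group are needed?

z_{α/2} = 1.96, z_β = Φ⁻¹(0.71) = 0.553. For medium effect (d = 0.54): n per group = 2(z_{α/2} + z_β)²/d² = 2(1.96 + 0.553)²/0.54² = 43.3 → 44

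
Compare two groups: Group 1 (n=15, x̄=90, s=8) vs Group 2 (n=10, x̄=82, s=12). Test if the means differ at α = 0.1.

Pooled sp = 9.76. t = 2.007, df = 23. Critical t = ±1.714. Reject H₀.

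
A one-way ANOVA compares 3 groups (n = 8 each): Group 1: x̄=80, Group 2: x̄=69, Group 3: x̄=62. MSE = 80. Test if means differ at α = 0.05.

Grand mean = 70.33. SS_between = 1317.33, MS_between = 658.67. F = 8.233, F_crit ≈ 3.467. Reject H₀.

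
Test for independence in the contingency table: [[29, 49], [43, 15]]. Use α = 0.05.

χ² = 18.238. df = 1, critical = 3.841. Reject H₀. Variables are dependent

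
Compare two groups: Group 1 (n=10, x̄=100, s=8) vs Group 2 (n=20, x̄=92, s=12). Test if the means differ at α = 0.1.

Pooled sp = 10.88. t = 1.899, df = 28. Critical t = ±1.701. Reject H₀.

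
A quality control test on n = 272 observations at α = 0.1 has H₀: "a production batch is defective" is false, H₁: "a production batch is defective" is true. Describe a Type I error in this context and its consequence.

Type I error: rejecting H₀ when it is true — concluding that a production batch is defective when in fact it is not. Consequence: scrapping a good batch — wasted material and cost for no reason.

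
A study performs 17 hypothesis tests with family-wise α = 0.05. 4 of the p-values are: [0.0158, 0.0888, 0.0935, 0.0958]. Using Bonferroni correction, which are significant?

Bonferroni α = 0.05/17 = 0.00294. None of the given p-values are significant.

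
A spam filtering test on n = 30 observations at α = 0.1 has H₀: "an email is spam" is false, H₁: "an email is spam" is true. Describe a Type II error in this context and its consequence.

Type II error: failing to reject H₀ when it is false — concluding that an email is spam is not supported when in fact it is. Consequence: a spam email lands in the inbox.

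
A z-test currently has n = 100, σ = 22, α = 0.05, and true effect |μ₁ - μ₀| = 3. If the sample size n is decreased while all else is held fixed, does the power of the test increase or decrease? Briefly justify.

Power decreases: a smaller n inflates the standard error σ/√n, pulling the sampling distribution under H₁ back toward the critical value.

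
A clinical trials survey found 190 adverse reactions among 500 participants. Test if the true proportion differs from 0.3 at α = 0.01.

p̂ = 0.38, p₀ = 0.3. z = (p̂ - p₀)/√(p₀(1-p₀)/n) = 3.904. Critical: ±2.576. Reject H₀.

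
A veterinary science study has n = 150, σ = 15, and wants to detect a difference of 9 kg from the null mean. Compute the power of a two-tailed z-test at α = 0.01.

SE = σ/√n = 15/√150 = 1.225. Non-centrality λ = d/SE = 9/1.225 = 7.348. Power ≈ Φ(λ - z_{α/2}) = Φ(7.348 - 2.576) = Φ(4.772) = 1.0.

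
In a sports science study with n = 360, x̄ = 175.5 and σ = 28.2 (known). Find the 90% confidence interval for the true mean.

CI = x̄ ± z*(σ/√n) = 175.5 ± 1.645(28.2/√360) = 175.5 ± 2.44 = (173.06, 177.94)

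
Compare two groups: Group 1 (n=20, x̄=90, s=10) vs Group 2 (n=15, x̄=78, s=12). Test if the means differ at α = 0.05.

Pooled sp = 10.89. t = 3.225, df = 33. Critical t = ±2.035. Reject H₀.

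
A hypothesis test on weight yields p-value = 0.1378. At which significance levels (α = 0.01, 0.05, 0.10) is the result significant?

p = 0.1378. Not significant at any of the given levels.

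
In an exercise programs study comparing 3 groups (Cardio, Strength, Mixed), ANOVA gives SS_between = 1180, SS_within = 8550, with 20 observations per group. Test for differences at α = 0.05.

df_between = 2, df_within = 57. F = MS_between/MS_within = 590.0/150.0 = 3.933. F_crit ≈ 3.159. Reject H₀. At least one mean differs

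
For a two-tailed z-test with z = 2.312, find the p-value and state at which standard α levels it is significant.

p = 2·P(Z > |2.312|) = 2·(1 - Φ(2.312)) ≈ 0.0208. Significant at α = 0.1; Significant at α = 0.05.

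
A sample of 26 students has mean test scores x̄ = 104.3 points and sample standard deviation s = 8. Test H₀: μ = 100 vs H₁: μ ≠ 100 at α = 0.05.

t = (x̄ - μ₀)/(s/√n) = (104.3 - 100)/(8/√26) = 2.741. df = 25, critical t = ±2.06. Reject H₀.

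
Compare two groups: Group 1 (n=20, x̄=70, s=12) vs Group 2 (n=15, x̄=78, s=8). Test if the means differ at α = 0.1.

Pooled sp = 10.49. t = -2.233, df = 33. Critical t = ±1.692. Reject H₀.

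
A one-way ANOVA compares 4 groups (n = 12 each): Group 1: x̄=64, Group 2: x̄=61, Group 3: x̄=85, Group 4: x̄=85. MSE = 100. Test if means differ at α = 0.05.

Grand mean = 73.75. SS_between = 6129.0, MS_between = 2043.0. F = 20.43, F_crit ≈ 2.816. Reject H₀.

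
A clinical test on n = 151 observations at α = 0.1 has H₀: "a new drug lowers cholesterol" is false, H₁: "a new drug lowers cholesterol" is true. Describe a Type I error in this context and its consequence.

Type I error: rejecting H₀ when it is true — concluding that a new drug lowers cholesterol when in fact it is not. Consequence: approving an ineffective drug — patients take a useless medication and may skip effective alternatives.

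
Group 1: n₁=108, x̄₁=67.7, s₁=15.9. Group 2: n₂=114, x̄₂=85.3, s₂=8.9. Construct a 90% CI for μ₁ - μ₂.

Difference = -17.6. SE = √(15.9²/108 + 8.9²/114) = 1.742. CI = (-20.47, -14.73)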